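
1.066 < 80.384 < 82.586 True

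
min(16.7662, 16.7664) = 16.7662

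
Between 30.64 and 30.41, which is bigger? 30.64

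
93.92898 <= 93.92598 False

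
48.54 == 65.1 False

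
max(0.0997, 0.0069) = 0.0997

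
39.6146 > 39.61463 False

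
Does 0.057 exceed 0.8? No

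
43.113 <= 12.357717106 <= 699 False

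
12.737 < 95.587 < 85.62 False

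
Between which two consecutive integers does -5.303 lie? -6 and -5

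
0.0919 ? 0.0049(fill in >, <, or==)>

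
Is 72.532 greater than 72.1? Yes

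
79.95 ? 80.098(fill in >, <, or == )<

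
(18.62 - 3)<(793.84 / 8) True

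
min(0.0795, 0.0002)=0.0002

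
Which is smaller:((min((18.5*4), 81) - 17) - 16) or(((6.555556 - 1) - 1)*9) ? ((min((18.5*4), 81) - 17) - 16)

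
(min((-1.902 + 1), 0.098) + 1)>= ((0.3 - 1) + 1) False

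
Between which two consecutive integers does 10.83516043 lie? 10 and 11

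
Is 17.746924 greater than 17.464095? Yes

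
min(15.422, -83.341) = -83.341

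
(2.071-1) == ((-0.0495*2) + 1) False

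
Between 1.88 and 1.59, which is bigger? 1.88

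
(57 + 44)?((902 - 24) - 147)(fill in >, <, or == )<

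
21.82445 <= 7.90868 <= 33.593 False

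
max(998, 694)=998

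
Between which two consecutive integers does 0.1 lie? 0 and 1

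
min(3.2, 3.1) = 3.1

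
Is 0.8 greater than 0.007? Yes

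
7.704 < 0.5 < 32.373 False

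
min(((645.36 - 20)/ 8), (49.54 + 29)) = 78.17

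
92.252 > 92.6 False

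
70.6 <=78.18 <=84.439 True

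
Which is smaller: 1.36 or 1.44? 1.36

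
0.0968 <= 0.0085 False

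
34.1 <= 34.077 False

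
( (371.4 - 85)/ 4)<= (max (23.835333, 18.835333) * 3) False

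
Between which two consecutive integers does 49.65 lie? 49 and 50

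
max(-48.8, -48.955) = -48.8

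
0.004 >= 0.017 False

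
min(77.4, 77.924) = 77.4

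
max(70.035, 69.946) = 70.035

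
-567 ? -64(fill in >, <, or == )<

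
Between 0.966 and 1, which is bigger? 1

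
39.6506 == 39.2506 False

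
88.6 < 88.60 False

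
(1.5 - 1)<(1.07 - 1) False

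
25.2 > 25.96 False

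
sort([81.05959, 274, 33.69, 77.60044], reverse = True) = [274, 81.05959, 77.60044, 33.69]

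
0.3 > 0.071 True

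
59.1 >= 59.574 False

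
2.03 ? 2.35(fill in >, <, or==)<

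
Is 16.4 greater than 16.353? Yes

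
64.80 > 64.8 False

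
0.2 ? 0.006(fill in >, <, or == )>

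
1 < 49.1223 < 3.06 False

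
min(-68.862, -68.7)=-68.862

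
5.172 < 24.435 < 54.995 True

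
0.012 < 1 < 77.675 True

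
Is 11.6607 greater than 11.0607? Yes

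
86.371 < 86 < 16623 False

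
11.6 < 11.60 False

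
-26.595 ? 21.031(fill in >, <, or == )<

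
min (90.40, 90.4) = 90.40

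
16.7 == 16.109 False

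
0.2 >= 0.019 True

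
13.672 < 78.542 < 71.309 False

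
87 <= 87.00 True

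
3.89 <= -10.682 False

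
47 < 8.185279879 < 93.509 False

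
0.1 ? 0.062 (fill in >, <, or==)>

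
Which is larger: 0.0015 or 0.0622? 0.0622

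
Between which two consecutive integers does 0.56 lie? 0 and 1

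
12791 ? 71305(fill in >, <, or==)<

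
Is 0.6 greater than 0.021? Yes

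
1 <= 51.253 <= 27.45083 False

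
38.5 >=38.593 False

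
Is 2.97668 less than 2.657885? No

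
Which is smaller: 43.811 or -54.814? -54.814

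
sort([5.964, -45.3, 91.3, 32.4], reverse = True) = [91.3, 32.4, 5.964, -45.3]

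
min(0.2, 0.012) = 0.012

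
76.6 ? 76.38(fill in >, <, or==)>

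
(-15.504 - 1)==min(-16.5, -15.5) False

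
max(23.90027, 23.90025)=23.90027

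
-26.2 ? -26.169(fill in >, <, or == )<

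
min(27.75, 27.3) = 27.3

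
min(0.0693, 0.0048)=0.0048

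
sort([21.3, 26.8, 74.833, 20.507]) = [20.507, 21.3, 26.8, 74.833]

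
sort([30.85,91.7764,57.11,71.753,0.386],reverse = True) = [91.7764,71.753,57.11,30.85,0.386]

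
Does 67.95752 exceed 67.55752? Yes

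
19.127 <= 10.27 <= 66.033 False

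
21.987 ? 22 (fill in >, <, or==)<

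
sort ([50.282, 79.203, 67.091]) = [50.282, 67.091, 79.203]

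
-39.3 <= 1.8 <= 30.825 True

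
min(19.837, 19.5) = 19.5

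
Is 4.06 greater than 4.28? No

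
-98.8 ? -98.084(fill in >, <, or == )<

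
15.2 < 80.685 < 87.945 True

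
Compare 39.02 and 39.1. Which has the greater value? 39.1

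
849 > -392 True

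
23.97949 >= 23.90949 True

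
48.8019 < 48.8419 True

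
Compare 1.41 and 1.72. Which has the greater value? 1.72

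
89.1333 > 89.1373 False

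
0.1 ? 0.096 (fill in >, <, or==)>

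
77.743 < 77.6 False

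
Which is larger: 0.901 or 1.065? 1.065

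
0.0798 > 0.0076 True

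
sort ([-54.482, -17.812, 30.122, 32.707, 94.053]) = [-54.482, -17.812, 30.122, 32.707, 94.053]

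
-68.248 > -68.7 True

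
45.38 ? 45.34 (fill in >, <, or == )>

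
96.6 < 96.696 True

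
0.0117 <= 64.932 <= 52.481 False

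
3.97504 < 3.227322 False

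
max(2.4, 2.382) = 2.4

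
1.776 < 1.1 False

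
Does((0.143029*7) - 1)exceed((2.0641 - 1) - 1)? No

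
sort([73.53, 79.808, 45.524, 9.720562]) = [9.720562, 45.524, 73.53, 79.808]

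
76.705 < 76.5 False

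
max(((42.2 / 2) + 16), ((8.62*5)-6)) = 37.1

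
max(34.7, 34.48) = 34.7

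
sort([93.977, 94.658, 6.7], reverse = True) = [94.658, 93.977, 6.7]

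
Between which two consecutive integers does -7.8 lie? -8 and -7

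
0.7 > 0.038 True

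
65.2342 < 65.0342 False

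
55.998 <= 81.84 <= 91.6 True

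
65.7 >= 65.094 True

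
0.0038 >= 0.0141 False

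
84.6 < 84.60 False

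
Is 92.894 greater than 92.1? Yes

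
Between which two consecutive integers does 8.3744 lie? 8 and 9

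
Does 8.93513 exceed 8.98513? No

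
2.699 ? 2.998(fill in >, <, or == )<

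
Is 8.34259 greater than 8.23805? Yes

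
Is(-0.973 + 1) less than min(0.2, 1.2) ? Yes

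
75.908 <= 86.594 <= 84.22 False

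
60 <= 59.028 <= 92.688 False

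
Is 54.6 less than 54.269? No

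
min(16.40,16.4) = 16.40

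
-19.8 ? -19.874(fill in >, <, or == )>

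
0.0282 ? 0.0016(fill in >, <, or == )>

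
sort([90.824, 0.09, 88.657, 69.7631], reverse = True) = [90.824, 88.657, 69.7631, 0.09]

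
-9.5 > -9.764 True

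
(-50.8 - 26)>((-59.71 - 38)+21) False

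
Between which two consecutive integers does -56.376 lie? -57 and -56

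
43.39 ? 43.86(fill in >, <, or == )<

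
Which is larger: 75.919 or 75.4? 75.919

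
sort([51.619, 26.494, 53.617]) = [26.494, 51.619, 53.617]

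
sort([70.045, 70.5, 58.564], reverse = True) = [70.5, 70.045, 58.564]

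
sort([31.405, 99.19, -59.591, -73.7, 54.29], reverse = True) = [99.19, 54.29, 31.405, -59.591, -73.7]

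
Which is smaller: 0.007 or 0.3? 0.007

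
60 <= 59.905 False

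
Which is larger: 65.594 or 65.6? 65.6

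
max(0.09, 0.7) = 0.7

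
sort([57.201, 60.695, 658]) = [57.201, 60.695, 658]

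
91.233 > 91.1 True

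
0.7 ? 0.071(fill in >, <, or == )>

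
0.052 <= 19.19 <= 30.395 True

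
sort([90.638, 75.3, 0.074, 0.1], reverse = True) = [90.638, 75.3, 0.1, 0.074]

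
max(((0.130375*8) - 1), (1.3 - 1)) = 0.3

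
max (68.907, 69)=69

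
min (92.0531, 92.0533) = 92.0531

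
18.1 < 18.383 True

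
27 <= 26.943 False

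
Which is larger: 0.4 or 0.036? 0.4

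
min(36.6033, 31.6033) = 31.6033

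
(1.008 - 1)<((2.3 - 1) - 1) True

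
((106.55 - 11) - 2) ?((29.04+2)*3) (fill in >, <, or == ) >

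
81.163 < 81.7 True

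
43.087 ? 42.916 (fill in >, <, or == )>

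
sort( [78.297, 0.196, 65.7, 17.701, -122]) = [-122, 0.196, 17.701, 65.7, 78.297]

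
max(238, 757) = 757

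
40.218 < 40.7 True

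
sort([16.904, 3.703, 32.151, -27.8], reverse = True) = [32.151, 16.904, 3.703, -27.8]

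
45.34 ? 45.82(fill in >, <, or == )<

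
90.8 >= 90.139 True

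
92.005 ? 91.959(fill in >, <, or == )>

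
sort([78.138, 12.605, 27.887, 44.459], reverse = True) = [78.138, 44.459, 27.887, 12.605]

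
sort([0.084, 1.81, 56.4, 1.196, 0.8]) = [0.084, 0.8, 1.196, 1.81, 56.4]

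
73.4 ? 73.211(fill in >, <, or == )>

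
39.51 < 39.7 True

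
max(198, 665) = 665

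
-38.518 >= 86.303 False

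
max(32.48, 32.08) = 32.48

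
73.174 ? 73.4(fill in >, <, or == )<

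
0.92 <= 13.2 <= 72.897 True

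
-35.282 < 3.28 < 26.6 True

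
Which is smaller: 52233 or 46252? 46252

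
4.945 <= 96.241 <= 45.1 False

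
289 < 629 True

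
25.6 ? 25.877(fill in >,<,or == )<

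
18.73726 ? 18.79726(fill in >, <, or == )<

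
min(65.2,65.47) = 65.2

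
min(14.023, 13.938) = 13.938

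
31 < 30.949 False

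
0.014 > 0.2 False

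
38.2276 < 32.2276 False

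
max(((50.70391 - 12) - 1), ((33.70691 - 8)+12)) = 37.70691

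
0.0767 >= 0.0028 True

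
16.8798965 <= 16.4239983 False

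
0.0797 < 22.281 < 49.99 True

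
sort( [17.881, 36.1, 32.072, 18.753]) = [17.881, 18.753, 32.072, 36.1]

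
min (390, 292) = 292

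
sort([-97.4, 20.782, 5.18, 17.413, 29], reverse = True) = [29, 20.782, 17.413, 5.18, -97.4]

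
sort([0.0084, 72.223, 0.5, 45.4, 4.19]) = [0.0084, 0.5, 4.19, 45.4, 72.223]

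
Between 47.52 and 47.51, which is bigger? 47.52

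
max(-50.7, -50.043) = -50.043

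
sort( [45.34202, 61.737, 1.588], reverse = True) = [61.737, 45.34202, 1.588]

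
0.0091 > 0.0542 False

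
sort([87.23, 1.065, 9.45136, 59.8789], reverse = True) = [87.23, 59.8789, 9.45136, 1.065]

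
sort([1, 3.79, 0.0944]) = [0.0944, 1, 3.79]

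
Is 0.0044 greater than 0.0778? No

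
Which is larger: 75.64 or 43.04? 75.64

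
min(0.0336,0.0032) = 0.0032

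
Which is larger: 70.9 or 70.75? 70.9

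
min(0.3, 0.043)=0.043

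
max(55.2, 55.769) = 55.769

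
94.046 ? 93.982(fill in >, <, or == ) >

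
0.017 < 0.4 True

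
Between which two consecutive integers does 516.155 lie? 516 and 517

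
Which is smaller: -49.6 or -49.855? -49.855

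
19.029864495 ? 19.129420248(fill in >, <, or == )<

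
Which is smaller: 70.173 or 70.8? 70.173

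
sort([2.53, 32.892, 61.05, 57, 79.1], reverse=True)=[79.1, 61.05, 57, 32.892, 2.53]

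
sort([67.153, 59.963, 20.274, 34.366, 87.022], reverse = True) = [87.022, 67.153, 59.963, 34.366, 20.274]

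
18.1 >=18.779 False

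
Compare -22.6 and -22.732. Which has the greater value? -22.6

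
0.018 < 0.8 True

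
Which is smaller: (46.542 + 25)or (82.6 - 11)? (46.542 + 25)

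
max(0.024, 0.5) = 0.5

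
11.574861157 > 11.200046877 True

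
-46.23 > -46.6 True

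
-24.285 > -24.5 True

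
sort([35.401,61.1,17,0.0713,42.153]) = [0.0713,17,35.401,42.153,61.1]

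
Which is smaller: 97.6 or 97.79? 97.6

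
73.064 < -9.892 False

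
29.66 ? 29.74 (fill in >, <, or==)<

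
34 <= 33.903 False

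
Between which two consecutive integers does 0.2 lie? 0 and 1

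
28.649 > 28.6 True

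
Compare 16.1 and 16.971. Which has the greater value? 16.971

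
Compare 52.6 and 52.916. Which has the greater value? 52.916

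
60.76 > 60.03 True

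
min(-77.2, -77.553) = -77.553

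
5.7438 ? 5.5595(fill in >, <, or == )>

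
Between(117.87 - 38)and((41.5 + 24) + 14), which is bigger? (117.87 - 38)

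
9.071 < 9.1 True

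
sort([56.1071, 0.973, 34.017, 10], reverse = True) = [56.1071, 34.017, 10, 0.973]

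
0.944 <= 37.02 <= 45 True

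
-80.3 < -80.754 False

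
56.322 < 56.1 False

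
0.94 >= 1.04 False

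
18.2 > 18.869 False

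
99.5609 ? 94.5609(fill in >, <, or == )>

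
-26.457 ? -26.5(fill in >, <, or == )>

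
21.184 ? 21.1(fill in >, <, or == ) >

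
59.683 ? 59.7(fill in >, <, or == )<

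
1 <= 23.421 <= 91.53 True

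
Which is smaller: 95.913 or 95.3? 95.3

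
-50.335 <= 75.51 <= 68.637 False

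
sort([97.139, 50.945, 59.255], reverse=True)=[97.139, 59.255, 50.945]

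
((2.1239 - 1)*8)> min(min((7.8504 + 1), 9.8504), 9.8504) True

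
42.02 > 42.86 False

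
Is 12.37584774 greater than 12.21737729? Yes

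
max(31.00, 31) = 31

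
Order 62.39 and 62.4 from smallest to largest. 62.39, 62.4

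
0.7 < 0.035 False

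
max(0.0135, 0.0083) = 0.0135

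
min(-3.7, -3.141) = -3.7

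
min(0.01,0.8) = 0.01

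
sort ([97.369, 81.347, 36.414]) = [36.414, 81.347, 97.369]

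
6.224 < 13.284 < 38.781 True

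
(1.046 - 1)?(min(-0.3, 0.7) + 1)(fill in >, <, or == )<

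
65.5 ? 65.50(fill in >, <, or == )==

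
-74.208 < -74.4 False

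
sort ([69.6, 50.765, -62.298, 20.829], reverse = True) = [69.6, 50.765, 20.829, -62.298]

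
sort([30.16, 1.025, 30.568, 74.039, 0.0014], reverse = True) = [74.039, 30.568, 30.16, 1.025, 0.0014]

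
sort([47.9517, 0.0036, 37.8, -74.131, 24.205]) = [-74.131, 0.0036, 24.205, 37.8, 47.9517]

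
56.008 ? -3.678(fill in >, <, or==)>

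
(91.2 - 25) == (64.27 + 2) False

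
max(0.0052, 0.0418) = 0.0418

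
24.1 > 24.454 False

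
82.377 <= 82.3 False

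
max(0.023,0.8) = 0.8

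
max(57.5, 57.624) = 57.624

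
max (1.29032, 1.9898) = 1.9898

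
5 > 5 False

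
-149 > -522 True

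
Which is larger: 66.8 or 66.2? 66.8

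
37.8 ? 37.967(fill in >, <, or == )<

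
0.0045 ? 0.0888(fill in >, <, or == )<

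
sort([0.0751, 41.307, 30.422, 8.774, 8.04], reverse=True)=[41.307, 30.422, 8.774, 8.04, 0.0751]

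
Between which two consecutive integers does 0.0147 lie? 0 and 1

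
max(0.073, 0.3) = 0.3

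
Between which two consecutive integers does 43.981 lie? 43 and 44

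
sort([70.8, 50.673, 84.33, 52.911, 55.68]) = [50.673, 52.911, 55.68, 70.8, 84.33]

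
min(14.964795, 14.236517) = 14.236517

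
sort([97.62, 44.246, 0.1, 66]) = [0.1, 44.246, 66, 97.62]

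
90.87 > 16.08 True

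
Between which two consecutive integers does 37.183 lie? 37 and 38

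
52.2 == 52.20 True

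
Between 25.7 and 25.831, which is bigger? 25.831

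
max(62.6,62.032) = 62.6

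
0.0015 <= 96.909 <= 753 True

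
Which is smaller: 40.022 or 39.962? 39.962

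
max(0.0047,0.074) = 0.074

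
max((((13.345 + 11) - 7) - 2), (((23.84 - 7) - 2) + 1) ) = 15.84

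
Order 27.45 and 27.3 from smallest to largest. 27.3, 27.45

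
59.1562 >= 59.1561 True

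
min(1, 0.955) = 0.955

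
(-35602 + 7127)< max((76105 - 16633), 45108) True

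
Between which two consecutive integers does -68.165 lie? -69 and -68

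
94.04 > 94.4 False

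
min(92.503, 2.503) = 2.503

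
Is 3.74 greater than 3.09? Yes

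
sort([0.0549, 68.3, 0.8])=[0.0549, 0.8, 68.3]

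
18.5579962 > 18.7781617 False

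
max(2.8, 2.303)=2.8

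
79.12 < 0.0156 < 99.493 False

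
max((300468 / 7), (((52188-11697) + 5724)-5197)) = 42924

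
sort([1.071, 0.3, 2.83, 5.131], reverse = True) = [5.131, 2.83, 1.071, 0.3]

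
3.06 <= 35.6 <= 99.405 True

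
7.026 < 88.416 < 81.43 False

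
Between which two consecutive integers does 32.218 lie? 32 and 33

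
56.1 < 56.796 True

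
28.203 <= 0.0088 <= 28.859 False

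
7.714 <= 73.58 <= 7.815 False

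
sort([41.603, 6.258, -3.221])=[-3.221, 6.258, 41.603]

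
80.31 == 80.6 False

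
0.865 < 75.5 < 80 True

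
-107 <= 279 True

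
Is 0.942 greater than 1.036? No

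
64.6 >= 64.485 True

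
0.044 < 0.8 True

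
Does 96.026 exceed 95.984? Yes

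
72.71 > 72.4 True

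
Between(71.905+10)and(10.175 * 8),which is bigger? (71.905+10)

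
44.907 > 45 False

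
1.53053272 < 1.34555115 False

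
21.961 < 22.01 True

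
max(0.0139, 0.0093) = 0.0139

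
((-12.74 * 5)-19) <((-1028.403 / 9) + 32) True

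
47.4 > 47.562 False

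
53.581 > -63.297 True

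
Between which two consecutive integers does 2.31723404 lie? 2 and 3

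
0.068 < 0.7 True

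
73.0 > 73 False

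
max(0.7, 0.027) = 0.7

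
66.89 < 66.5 False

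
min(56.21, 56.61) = 56.21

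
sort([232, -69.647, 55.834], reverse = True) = [232, 55.834, -69.647]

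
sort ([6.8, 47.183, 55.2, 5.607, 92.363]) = [5.607, 6.8, 47.183, 55.2, 92.363]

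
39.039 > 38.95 True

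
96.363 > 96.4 False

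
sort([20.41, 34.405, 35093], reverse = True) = [35093, 34.405, 20.41]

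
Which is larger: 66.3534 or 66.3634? 66.3634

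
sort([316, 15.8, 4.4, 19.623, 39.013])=[4.4, 15.8, 19.623, 39.013, 316]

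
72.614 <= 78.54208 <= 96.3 True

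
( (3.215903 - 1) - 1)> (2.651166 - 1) False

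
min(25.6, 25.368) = 25.368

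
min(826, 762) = 762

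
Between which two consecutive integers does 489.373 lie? 489 and 490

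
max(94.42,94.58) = 94.58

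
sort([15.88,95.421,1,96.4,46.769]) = [1,15.88,46.769,95.421,96.4]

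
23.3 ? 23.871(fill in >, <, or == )<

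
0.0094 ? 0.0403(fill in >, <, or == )<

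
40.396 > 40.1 True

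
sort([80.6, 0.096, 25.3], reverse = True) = [80.6, 25.3, 0.096]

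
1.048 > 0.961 True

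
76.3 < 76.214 False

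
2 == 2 True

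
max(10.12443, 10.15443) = 10.15443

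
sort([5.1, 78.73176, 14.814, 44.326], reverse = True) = [78.73176, 44.326, 14.814, 5.1]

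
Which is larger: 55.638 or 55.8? 55.8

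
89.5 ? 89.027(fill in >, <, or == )>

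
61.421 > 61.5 False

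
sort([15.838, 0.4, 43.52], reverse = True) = [43.52, 15.838, 0.4]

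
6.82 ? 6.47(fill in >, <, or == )>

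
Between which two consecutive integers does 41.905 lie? 41 and 42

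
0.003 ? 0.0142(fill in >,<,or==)<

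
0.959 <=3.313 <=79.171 True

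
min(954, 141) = 141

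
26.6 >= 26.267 True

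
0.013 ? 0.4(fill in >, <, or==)<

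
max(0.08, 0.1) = 0.1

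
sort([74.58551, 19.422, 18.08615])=[18.08615, 19.422, 74.58551]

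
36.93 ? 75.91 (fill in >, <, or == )<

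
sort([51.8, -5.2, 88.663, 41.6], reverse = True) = [88.663, 51.8, 41.6, -5.2]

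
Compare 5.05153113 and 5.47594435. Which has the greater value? 5.47594435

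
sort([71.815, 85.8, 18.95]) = [18.95, 71.815, 85.8]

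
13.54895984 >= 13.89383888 False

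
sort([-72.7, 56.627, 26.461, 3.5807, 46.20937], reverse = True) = [56.627, 46.20937, 26.461, 3.5807, -72.7]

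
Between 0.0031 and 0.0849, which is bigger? 0.0849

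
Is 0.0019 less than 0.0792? Yes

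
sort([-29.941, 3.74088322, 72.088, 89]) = [-29.941, 3.74088322, 72.088, 89]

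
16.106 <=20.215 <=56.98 True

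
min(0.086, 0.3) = 0.086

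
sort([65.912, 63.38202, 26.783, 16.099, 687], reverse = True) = [687, 65.912, 63.38202, 26.783, 16.099]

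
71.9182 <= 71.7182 False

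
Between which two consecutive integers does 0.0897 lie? 0 and 1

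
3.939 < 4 True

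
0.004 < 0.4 True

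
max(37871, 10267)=37871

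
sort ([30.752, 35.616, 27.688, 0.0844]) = [0.0844, 27.688, 30.752, 35.616]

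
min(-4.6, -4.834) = -4.834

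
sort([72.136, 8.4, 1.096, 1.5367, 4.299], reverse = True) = [72.136, 8.4, 4.299, 1.5367, 1.096]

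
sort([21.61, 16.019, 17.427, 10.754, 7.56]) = [7.56, 10.754, 16.019, 17.427, 21.61]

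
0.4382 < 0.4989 True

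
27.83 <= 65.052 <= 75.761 True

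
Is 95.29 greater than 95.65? No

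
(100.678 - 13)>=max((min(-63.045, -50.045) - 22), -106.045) True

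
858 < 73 False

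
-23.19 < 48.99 True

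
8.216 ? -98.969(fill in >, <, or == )>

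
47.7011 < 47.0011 False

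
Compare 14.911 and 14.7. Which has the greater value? 14.911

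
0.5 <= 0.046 False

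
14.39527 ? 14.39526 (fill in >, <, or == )>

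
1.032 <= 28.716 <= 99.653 True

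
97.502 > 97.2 True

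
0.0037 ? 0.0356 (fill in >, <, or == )<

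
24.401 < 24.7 True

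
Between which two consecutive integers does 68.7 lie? 68 and 69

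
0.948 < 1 True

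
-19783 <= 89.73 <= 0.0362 False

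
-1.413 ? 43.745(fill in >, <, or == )<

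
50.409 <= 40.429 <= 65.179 False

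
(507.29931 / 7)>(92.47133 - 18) False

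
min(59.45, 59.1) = 59.1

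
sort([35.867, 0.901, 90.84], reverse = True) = [90.84, 35.867, 0.901]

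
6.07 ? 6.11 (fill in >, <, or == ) <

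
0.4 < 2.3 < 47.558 True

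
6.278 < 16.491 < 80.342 True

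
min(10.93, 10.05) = 10.05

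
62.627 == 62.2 False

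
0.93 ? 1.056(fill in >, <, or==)<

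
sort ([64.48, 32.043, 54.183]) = [32.043, 54.183, 64.48]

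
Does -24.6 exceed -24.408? No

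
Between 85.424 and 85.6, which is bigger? 85.6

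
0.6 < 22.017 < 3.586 False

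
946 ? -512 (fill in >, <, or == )>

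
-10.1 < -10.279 False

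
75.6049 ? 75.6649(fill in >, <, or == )<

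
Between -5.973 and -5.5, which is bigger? -5.5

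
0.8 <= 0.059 False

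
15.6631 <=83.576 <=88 True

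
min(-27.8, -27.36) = -27.8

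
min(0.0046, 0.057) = 0.0046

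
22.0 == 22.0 True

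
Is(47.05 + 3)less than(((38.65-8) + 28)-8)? Yes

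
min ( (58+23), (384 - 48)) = 81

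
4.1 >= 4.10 True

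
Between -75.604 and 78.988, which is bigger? 78.988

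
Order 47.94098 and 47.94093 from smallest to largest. 47.94093, 47.94098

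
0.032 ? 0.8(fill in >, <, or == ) <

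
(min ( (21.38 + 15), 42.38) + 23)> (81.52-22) False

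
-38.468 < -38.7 False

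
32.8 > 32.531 True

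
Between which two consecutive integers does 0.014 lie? 0 and 1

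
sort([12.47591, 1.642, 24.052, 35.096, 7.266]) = [1.642, 7.266, 12.47591, 24.052, 35.096]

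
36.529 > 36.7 False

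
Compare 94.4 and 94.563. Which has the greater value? 94.563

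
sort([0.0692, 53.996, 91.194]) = [0.0692, 53.996, 91.194]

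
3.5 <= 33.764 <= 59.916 True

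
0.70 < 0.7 False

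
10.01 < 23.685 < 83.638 True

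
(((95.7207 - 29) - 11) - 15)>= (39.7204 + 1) True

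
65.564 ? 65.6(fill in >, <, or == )<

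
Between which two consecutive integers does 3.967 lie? 3 and 4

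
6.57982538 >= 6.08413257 True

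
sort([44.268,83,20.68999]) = [20.68999,44.268,83]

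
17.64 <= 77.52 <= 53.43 False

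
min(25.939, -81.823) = -81.823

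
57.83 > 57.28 True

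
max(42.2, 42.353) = 42.353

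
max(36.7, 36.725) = 36.725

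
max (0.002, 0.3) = 0.3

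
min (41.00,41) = 41.00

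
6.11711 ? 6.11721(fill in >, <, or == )<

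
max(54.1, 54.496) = 54.496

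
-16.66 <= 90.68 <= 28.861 False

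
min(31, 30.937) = 30.937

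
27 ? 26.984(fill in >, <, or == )>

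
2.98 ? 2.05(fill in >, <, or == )>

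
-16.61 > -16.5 False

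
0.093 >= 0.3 False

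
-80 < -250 False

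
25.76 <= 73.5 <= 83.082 True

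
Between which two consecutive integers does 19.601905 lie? 19 and 20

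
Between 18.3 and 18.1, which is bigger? 18.3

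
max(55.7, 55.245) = 55.7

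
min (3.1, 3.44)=3.1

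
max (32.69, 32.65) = 32.69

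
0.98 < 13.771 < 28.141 True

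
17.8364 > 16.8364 True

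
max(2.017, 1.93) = 2.017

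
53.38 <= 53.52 True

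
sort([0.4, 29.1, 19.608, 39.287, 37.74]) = [0.4, 19.608, 29.1, 37.74, 39.287]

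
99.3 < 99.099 False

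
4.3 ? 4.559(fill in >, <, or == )<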